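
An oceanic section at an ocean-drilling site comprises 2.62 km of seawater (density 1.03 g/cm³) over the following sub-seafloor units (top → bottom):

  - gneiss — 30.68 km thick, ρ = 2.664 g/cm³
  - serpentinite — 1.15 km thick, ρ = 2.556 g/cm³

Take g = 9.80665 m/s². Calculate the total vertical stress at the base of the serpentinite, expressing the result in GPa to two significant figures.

seawater: 1030 kg/m³ × 9.80665 m/s² × 2620 m = 2.646×10^7 Pa = 0.02646 GPa
gneiss: 2664 kg/m³ × 9.80665 m/s² × 30680 m = 8.015×10^8 Pa = 0.8015 GPa
serpentinite: 2556 kg/m³ × 9.80665 m/s² × 1150 m = 2.883×10^7 Pa = 0.02883 GPa
Total = 0.02646 + 0.8015 + 0.02883 = 0.85680 GPa

0.86 GPa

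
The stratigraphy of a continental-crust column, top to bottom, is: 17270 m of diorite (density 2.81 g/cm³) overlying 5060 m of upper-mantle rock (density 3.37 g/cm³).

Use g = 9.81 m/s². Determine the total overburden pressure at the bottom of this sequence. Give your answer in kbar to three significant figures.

diorite: 2810 kg/m³ × 9.81 m/s² × 17270 m = 4.761×10^8 Pa = 4.761 kbar
upper-mantle rock: 3370 kg/m³ × 9.81 m/s² × 5060 m = 1.673×10^8 Pa = 1.673 kbar
Total = 4.761 + 1.673 = 6.4335 kbar

6.43 kbar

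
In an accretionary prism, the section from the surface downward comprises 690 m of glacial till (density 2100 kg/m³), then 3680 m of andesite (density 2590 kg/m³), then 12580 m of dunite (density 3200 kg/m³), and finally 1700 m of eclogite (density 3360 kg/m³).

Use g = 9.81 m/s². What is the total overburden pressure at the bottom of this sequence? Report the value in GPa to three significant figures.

0.559 GPa

glacial till: 2100 kg/m³ × 9.81 m/s² × 690 m = 1.421×10^7 Pa = 0.01421 GPa
andesite: 2590 kg/m³ × 9.81 m/s² × 3680 m = 9.350×10^7 Pa = 0.09350 GPa
dunite: 3200 kg/m³ × 9.81 m/s² × 12580 m = 3.949×10^8 Pa = 0.3949 GPa
eclogite: 3360 kg/m³ × 9.81 m/s² × 1700 m = 5.603×10^7 Pa = 0.05603 GPa
Total = 0.01421 + 0.09350 + 0.3949 + 0.05603 = 0.55866 GPa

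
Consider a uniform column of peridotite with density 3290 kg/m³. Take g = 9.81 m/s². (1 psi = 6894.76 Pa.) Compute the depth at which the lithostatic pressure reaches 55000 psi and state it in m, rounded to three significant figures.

h = P/(ρg) = 55000 psi / (3290 kg/m³ × 9.81 m/s²) = 3.792×10^8 Pa / 32275 Pa/m = 11749 m

11700 m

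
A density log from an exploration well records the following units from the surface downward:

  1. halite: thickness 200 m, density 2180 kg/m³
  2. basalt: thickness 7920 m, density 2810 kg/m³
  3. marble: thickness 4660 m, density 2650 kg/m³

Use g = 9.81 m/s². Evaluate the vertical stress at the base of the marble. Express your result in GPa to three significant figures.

halite: 2180 kg/m³ × 9.81 m/s² × 200 m = 4.277×10^6 Pa = 4.277×10^-3 GPa
basalt: 2810 kg/m³ × 9.81 m/s² × 7920 m = 2.183×10^8 Pa = 0.2183 GPa
marble: 2650 kg/m³ × 9.81 m/s² × 4660 m = 1.211×10^8 Pa = 0.1211 GPa
Total = 4.277×10^-3 + 0.2183 + 0.1211 = 0.34374 GPa

0.344 GPa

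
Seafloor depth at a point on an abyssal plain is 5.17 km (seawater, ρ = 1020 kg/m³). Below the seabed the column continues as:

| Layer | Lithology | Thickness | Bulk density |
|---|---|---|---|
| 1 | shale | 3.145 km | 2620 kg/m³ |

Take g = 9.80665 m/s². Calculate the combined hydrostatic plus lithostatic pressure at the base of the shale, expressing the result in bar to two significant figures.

seawater: 1020 kg/m³ × 9.80665 m/s² × 5170 m = 5.171×10^7 Pa = 517.1 bar
shale: 2620 kg/m³ × 9.80665 m/s² × 3145 m = 8.081×10^7 Pa = 808.1 bar
Total = 517.1 + 808.1 = 1325.2 bar

1300 bar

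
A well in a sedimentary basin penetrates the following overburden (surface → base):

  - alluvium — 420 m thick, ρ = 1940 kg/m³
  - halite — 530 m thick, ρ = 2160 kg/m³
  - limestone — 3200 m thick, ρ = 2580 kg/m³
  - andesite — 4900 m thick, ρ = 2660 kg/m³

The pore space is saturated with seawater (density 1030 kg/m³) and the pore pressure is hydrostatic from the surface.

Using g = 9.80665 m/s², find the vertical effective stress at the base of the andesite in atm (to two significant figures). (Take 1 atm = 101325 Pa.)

Overburden (lithostatic) stress σ_v:
alluvium: 1940 kg/m³ × 9.80665 m/s² × 420 m = 7.990×10^6 Pa = 7.990 MPa
halite: 2160 kg/m³ × 9.80665 m/s² × 530 m = 1.123×10^7 Pa = 11.23 MPa
limestone: 2580 kg/m³ × 9.80665 m/s² × 3200 m = 8.096×10^7 Pa = 80.96 MPa
andesite: 2660 kg/m³ × 9.80665 m/s² × 4900 m = 1.278×10^8 Pa = 127.8 MPa
Total = 7.990 + 11.23 + 80.96 + 127.8 = 228.00 MPa
Pore pressure P_p = 1030 kg/m³ × 9.80665 m/s² × 9050 m = 9.141×10^7 Pa = 91.41 MPa
Effective stress σ' = σ_v − P_p = 228.0 − 91.41 = 136.59 MPa = 1348.0 atm

1300 atm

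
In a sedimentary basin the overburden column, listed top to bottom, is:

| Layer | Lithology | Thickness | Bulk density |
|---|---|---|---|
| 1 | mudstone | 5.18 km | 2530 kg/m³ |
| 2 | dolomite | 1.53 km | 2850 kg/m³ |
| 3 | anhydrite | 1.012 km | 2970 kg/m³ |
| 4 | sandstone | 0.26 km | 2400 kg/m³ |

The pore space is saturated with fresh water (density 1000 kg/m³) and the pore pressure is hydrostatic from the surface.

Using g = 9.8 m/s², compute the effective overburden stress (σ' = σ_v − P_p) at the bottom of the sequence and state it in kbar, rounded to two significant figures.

Overburden (lithostatic) stress σ_v:
mudstone: 2530 kg/m³ × 9.8 m/s² × 5180 m = 1.284×10^8 Pa = 128.4 MPa
dolomite: 2850 kg/m³ × 9.8 m/s² × 1530 m = 4.273×10^7 Pa = 42.73 MPa
anhydrite: 2970 kg/m³ × 9.8 m/s² × 1012 m = 2.946×10^7 Pa = 29.46 MPa
sandstone: 2400 kg/m³ × 9.8 m/s² × 260 m = 6.115×10^6 Pa = 6.115 MPa
Total = 128.4 + 42.73 + 29.46 + 6.115 = 206.74 MPa
Pore pressure P_p = 1000 kg/m³ × 9.8 m/s² × 7982 m = 7.822×10^7 Pa = 78.22 MPa
Effective stress σ' = σ_v − P_p = 206.7 − 78.22 = 128.51 MPa = 1.2851 kbar

1.3 kbar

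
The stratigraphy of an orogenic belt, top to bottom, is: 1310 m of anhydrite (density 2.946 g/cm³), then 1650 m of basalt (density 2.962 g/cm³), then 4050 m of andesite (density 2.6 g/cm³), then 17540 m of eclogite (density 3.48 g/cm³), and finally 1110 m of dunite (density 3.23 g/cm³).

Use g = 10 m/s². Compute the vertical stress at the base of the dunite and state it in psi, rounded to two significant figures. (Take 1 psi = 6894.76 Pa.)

anhydrite: 2946 kg/m³ × 10 m/s² × 1310 m = 3.859×10^7 Pa = 5597 psi
basalt: 2962 kg/m³ × 10 m/s² × 1650 m = 4.887×10^7 Pa = 7088 psi
andesite: 2600 kg/m³ × 10 m/s² × 4050 m = 1.053×10^8 Pa = 15272 psi
eclogite: 3480 kg/m³ × 10 m/s² × 17540 m = 6.104×10^8 Pa = 88530 psi
dunite: 3230 kg/m³ × 10 m/s² × 1110 m = 3.585×10^7 Pa = 5200 psi
Total = 5597 + 7088 + 15272 + 88530 + 5200 = 1.2169×10^5 psi

120000 psi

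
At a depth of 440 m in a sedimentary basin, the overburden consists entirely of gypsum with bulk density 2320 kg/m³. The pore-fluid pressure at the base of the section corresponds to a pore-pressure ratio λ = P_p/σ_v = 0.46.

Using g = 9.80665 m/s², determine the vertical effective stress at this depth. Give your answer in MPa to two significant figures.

Overburden (lithostatic) stress σ_v:
gypsum: 2320 kg/m³ × 9.80665 m/s² × 440 m = 1.001×10^7 Pa = 10.01 MPa
Pore pressure P_p = λ·σ_v = 0.46 × 10.01 MPa = 4.605 MPa
Effective stress σ' = σ_v − P_p = 10.01 − 4.605 = 5.4057 MPa

5.4 MPa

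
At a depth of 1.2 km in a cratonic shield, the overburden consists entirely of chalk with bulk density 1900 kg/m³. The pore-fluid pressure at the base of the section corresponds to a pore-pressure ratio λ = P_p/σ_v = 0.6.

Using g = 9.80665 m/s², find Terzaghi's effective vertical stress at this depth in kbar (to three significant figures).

0.0894 kbar

Overburden (lithostatic) stress σ_v:
chalk: 1900 kg/m³ × 9.80665 m/s² × 1200 m = 2.236×10^7 Pa = 22.36 MPa
Pore pressure P_p = λ·σ_v = 0.6 × 22.36 MPa = 13.42 MPa
Effective stress σ' = σ_v − P_p = 22.36 − 13.42 = 8.9437 MPa = 0.089437 kbar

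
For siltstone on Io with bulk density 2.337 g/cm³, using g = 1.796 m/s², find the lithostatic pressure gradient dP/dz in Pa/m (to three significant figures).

dP/dz = ρg = 2337 kg/m³ × 1.796 m/s² = 4197.3 Pa/m

4200 Pa/m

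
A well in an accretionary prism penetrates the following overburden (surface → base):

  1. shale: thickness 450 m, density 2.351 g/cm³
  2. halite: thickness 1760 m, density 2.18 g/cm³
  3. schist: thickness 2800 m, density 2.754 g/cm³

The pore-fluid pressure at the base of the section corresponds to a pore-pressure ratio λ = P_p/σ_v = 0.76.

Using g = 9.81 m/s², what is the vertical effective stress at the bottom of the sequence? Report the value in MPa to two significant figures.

30 MPa

Overburden (lithostatic) stress σ_v:
shale: 2351 kg/m³ × 9.81 m/s² × 450 m = 1.038×10^7 Pa = 10.38 MPa
halite: 2180 kg/m³ × 9.81 m/s² × 1760 m = 3.764×10^7 Pa = 37.64 MPa
schist: 2754 kg/m³ × 9.81 m/s² × 2800 m = 7.565×10^7 Pa = 75.65 MPa
Total = 10.38 + 37.64 + 75.65 = 123.66 MPa
Pore pressure P_p = λ·σ_v = 0.76 × 123.7 MPa = 93.98 MPa
Effective stress σ' = σ_v − P_p = 123.7 − 93.98 = 29.679 MPa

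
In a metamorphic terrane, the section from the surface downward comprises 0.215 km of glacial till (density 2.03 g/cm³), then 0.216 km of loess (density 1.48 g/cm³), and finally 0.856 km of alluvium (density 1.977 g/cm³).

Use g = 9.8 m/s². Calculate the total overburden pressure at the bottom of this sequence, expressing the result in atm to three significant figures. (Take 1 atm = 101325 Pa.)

237 atm

glacial till: 2030 kg/m³ × 9.8 m/s² × 215 m = 4.277×10^6 Pa = 42.21 atm
loess: 1480 kg/m³ × 9.8 m/s² × 216 m = 3.133×10^6 Pa = 30.92 atm
alluvium: 1977 kg/m³ × 9.8 m/s² × 856 m = 1.658×10^7 Pa = 163.7 atm
Total = 42.21 + 30.92 + 163.7 = 236.81 atm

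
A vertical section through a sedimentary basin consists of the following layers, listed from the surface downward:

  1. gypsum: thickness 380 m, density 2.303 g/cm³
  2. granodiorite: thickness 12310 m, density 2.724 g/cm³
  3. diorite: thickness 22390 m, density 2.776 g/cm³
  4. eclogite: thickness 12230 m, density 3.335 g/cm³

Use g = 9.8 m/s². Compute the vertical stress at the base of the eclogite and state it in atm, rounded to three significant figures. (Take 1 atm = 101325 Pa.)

gypsum: 2303 kg/m³ × 9.8 m/s² × 380 m = 8.576×10^6 Pa = 84.64 atm
granodiorite: 2724 kg/m³ × 9.8 m/s² × 12310 m = 3.286×10^8 Pa = 3243 atm
diorite: 2776 kg/m³ × 9.8 m/s² × 22390 m = 6.091×10^8 Pa = 6012 atm
eclogite: 3335 kg/m³ × 9.8 m/s² × 12230 m = 3.997×10^8 Pa = 3945 atm
Total = 84.64 + 3243 + 6012 + 3945 = 13284 atm

13300 atm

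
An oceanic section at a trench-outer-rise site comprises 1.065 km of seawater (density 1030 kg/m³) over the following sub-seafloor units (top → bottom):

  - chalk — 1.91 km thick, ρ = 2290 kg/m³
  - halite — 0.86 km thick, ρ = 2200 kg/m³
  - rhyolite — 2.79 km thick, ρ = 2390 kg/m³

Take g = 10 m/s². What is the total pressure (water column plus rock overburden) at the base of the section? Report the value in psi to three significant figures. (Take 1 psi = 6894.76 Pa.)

seawater: 1030 kg/m³ × 10 m/s² × 1065 m = 1.097×10^7 Pa = 1591 psi
chalk: 2290 kg/m³ × 10 m/s² × 1910 m = 4.374×10^7 Pa = 6344 psi
halite: 2200 kg/m³ × 10 m/s² × 860 m = 1.892×10^7 Pa = 2744 psi
rhyolite: 2390 kg/m³ × 10 m/s² × 2790 m = 6.668×10^7 Pa = 9671 psi
Total = 1591 + 6344 + 2744 + 9671 = 20350 psi

20400 psi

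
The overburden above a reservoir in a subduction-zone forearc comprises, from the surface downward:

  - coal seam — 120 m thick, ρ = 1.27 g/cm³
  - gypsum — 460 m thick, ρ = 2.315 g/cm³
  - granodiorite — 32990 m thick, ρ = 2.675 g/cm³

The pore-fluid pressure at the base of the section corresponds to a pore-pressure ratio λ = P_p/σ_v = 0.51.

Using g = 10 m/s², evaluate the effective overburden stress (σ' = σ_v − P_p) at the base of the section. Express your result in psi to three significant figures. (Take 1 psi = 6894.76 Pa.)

63600 psi

Overburden (lithostatic) stress σ_v:
coal seam: 1270 kg/m³ × 10 m/s² × 120 m = 1.524×10^6 Pa = 1.524 MPa
gypsum: 2315 kg/m³ × 10 m/s² × 460 m = 1.065×10^7 Pa = 10.65 MPa
granodiorite: 2675 kg/m³ × 10 m/s² × 32990 m = 8.825×10^8 Pa = 882.5 MPa
Total = 1.524 + 10.65 + 882.5 = 894.66 MPa
Pore pressure P_p = λ·σ_v = 0.51 × 894.7 MPa = 456.3 MPa
Effective stress σ' = σ_v − P_p = 894.7 − 456.3 = 438.38 MPa = 63582 psi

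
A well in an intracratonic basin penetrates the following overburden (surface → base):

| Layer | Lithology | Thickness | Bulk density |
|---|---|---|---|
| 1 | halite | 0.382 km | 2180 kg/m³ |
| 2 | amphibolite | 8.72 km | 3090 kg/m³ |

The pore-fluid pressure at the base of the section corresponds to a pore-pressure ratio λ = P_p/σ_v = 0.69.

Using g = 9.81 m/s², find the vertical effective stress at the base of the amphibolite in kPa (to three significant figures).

84500 kPa

Overburden (lithostatic) stress σ_v:
halite: 2180 kg/m³ × 9.81 m/s² × 382 m = 8.169×10^6 Pa = 8.169 MPa
amphibolite: 3090 kg/m³ × 9.81 m/s² × 8720 m = 2.643×10^8 Pa = 264.3 MPa
Total = 8.169 + 264.3 = 272.50 MPa
Pore pressure P_p = λ·σ_v = 0.69 × 272.5 MPa = 188.0 MPa
Effective stress σ' = σ_v − P_p = 272.5 − 188.0 = 84.474 MPa = 84474 kPa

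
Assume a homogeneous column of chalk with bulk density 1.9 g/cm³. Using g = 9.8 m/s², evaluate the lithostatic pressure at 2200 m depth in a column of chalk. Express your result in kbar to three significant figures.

chalk: 1900 kg/m³ × 9.8 m/s² × 2200 m = 4.096×10^7 Pa = 0.4096 kbar

0.410 kbar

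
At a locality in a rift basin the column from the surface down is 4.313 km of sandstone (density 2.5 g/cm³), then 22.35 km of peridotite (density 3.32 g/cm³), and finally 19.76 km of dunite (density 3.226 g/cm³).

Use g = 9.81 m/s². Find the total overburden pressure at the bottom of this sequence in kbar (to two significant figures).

sandstone: 2500 kg/m³ × 9.81 m/s² × 4313 m = 1.058×10^8 Pa = 1.058 kbar
peridotite: 3320 kg/m³ × 9.81 m/s² × 22350 m = 7.279×10^8 Pa = 7.279 kbar
dunite: 3226 kg/m³ × 9.81 m/s² × 19760 m = 6.253×10^8 Pa = 6.253 kbar
Total = 1.058 + 7.279 + 6.253 = 14.590 kbar

15 kbar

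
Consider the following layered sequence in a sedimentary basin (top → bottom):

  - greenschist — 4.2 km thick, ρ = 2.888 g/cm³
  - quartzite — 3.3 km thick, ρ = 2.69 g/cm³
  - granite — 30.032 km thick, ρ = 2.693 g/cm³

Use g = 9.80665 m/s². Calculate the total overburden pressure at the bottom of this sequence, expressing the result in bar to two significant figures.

greenschist: 2888 kg/m³ × 9.80665 m/s² × 4200 m = 1.190×10^8 Pa = 1190 bar
quartzite: 2690 kg/m³ × 9.80665 m/s² × 3300 m = 8.705×10^7 Pa = 870.5 bar
granite: 2693 kg/m³ × 9.80665 m/s² × 30032 m = 7.931×10^8 Pa = 7931 bar
Total = 1190 + 870.5 + 7931 = 9991.3 bar

10000 bar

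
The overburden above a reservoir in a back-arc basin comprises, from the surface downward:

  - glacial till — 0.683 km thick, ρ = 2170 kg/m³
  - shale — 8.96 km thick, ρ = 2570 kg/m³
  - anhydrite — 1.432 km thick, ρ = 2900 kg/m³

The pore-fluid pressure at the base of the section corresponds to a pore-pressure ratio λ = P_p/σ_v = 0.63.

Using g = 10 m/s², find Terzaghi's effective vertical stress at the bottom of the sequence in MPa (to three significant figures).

Overburden (lithostatic) stress σ_v:
glacial till: 2170 kg/m³ × 10 m/s² × 683 m = 1.482×10^7 Pa = 14.82 MPa
shale: 2570 kg/m³ × 10 m/s² × 8960 m = 2.303×10^8 Pa = 230.3 MPa
anhydrite: 2900 kg/m³ × 10 m/s² × 1432 m = 4.153×10^7 Pa = 41.53 MPa
Total = 14.82 + 230.3 + 41.53 = 286.62 MPa
Pore pressure P_p = λ·σ_v = 0.63 × 286.6 MPa = 180.6 MPa
Effective stress σ' = σ_v − P_p = 286.6 − 180.6 = 106.05 MPa

106 MPa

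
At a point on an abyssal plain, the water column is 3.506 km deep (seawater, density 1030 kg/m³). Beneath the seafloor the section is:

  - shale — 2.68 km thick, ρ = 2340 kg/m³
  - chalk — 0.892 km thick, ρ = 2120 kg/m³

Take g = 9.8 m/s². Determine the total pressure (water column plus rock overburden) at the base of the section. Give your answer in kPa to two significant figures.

seawater: 1030 kg/m³ × 9.8 m/s² × 3506 m = 3.539×10^7 Pa = 35390 kPa
shale: 2340 kg/m³ × 9.8 m/s² × 2680 m = 6.146×10^7 Pa = 61458 kPa
chalk: 2120 kg/m³ × 9.8 m/s² × 892 m = 1.853×10^7 Pa = 18532 kPa
Total = 35390 + 61458 + 18532 = 1.1538×10^5 kPa

120000 kPa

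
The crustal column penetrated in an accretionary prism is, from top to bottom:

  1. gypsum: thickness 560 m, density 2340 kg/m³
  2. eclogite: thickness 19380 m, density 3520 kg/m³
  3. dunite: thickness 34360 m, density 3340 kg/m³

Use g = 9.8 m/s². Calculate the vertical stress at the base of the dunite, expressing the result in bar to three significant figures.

gypsum: 2340 kg/m³ × 9.8 m/s² × 560 m = 1.284×10^7 Pa = 128.4 bar
eclogite: 3520 kg/m³ × 9.8 m/s² × 19380 m = 6.685×10^8 Pa = 6685 bar
dunite: 3340 kg/m³ × 9.8 m/s² × 34360 m = 1.125×10^9 Pa = 11247 bar
Total = 128.4 + 6685 + 11247 = 18060 bar

18100 bar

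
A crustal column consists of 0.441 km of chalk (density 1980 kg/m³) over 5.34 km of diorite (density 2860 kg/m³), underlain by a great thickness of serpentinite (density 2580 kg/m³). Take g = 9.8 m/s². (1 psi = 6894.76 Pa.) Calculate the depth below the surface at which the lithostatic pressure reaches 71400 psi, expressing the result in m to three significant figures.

Pressure at base of upper layers: 1980×9.8×441 + 2860×9.8×5340 = 1.582×10^8 Pa = 22949 psi
Remaining pressure to be supplied by serpentinite: 4.923×10^8 − 1.582×10^8 = 3.341×10^8 Pa
Additional depth in serpentinite = 3.341×10^8 Pa / (2580 kg/m³ × 9.8 m/s²) = 13212 m
Total depth = 5781 m + 13212 m = 18993 m

19000 m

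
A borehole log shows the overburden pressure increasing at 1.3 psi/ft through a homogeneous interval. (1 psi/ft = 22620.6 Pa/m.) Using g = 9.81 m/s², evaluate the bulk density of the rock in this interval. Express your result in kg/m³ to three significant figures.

ρ = (dP/dz)/g = 1.3 psi/ft / 9.81 m/s² = 29407 Pa/m / 9.81 m/s² = 2997.6 kg/m³

3000 kg/m³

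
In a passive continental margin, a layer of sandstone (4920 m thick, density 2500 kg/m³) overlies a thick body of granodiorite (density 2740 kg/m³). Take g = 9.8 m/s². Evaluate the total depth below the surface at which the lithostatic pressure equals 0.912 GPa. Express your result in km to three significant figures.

Pressure at base of upper layers: 2500×9.8×4920 = 1.205×10^8 Pa = 0.1205 GPa
Remaining pressure to be supplied by granodiorite: 9.120×10^8 − 1.205×10^8 = 7.915×10^8 Pa
Additional depth in granodiorite = 7.915×10^8 Pa / (2740 kg/m³ × 9.8 m/s²) = 29475 m
Total depth = 4920 m + 29475 m = 34395 m
= 34.395 km

34.4 km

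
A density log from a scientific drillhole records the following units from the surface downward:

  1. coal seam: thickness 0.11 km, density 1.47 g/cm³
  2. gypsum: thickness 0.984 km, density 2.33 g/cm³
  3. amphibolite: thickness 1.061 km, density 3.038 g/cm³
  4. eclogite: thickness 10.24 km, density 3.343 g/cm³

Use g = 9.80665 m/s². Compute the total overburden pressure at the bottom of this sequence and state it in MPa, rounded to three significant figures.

coal seam: 1470 kg/m³ × 9.80665 m/s² × 110 m = 1.586×10^6 Pa = 1.586 MPa
gypsum: 2330 kg/m³ × 9.80665 m/s² × 984 m = 2.248×10^7 Pa = 22.48 MPa
amphibolite: 3038 kg/m³ × 9.80665 m/s² × 1061 m = 3.161×10^7 Pa = 31.61 MPa
eclogite: 3343 kg/m³ × 9.80665 m/s² × 10240 m = 3.357×10^8 Pa = 335.7 MPa
Total = 1.586 + 22.48 + 31.61 + 335.7 = 391.38 MPa

391 MPa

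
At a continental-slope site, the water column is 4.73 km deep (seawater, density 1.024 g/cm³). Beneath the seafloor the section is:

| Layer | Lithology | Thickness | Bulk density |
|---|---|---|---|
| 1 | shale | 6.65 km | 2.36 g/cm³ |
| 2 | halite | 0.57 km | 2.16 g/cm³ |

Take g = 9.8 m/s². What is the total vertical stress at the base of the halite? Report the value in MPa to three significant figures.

213 MPa

seawater: 1024 kg/m³ × 9.8 m/s² × 4730 m = 4.747×10^7 Pa = 47.47 MPa
shale: 2360 kg/m³ × 9.8 m/s² × 6650 m = 1.538×10^8 Pa = 153.8 MPa
halite: 2160 kg/m³ × 9.8 m/s² × 570 m = 1.207×10^7 Pa = 12.07 MPa
Total = 47.47 + 153.8 + 12.07 = 213.33 MPa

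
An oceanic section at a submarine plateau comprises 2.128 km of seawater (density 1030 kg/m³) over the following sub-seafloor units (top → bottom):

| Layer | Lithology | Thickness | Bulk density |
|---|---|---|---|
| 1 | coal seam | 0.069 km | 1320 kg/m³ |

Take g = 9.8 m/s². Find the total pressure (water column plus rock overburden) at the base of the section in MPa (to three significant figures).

seawater: 1030 kg/m³ × 9.8 m/s² × 2128 m = 2.148×10^7 Pa = 21.48 MPa
coal seam: 1320 kg/m³ × 9.8 m/s² × 69 m = 8.926×10^5 Pa = 0.8926 MPa
Total = 21.48 + 0.8926 = 22.373 MPa

22.4 MPa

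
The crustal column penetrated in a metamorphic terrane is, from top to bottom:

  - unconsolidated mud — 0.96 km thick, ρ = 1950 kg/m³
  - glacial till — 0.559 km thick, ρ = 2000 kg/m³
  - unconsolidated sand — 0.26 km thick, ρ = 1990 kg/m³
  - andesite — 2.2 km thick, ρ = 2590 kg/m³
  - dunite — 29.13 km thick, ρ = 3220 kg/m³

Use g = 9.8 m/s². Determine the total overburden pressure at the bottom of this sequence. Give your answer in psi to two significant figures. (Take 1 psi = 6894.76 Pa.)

150000 psi

unconsolidated mud: 1950 kg/m³ × 9.8 m/s² × 960 m = 1.835×10^7 Pa = 2661 psi
glacial till: 2000 kg/m³ × 9.8 m/s² × 559 m = 1.096×10^7 Pa = 1589 psi
unconsolidated sand: 1990 kg/m³ × 9.8 m/s² × 260 m = 5.071×10^6 Pa = 735.4 psi
andesite: 2590 kg/m³ × 9.8 m/s² × 2200 m = 5.584×10^7 Pa = 8099 psi
dunite: 3220 kg/m³ × 9.8 m/s² × 29130 m = 9.192×10^8 Pa = 1.333×10^5 psi
Total = 2661 + 1589 + 735.4 + 8099 + 1.333×10^5 = 1.4641×10^5 psi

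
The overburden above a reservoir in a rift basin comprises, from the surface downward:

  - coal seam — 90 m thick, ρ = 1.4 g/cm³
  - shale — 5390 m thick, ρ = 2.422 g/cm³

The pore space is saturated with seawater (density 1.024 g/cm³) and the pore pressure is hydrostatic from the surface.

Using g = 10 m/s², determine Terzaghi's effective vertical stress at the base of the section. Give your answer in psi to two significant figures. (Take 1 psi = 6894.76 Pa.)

Overburden (lithostatic) stress σ_v:
coal seam: 1400 kg/m³ × 10 m/s² × 90 m = 1.260×10^6 Pa = 1.260 MPa
shale: 2422 kg/m³ × 10 m/s² × 5390 m = 1.305×10^8 Pa = 130.5 MPa
Total = 1.260 + 130.5 = 131.81 MPa
Pore pressure P_p = 1024 kg/m³ × 10 m/s² × 5480 m = 5.612×10^7 Pa = 56.12 MPa
Effective stress σ' = σ_v − P_p = 131.8 − 56.12 = 75.691 MPa = 10978 psi

11000 psi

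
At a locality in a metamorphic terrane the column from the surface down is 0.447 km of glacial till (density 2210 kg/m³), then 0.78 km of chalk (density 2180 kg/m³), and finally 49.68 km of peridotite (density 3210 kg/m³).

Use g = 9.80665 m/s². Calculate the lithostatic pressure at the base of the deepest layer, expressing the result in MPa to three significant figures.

1590 MPa

glacial till: 2210 kg/m³ × 9.80665 m/s² × 447 m = 9.688×10^6 Pa = 9.688 MPa
chalk: 2180 kg/m³ × 9.80665 m/s² × 780 m = 1.668×10^7 Pa = 16.68 MPa
peridotite: 3210 kg/m³ × 9.80665 m/s² × 49680 m = 1.564×10^9 Pa = 1564 MPa
Total = 9.688 + 16.68 + 1564 = 1590.3 MPa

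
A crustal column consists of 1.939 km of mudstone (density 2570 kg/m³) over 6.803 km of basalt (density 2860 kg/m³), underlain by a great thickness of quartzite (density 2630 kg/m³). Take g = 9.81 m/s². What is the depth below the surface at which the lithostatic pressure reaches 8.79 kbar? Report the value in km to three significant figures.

33.5 km

Pressure at base of upper layers: 2570×9.81×1939 + 2860×9.81×6803 = 2.398×10^8 Pa = 2.398 kbar
Remaining pressure to be supplied by quartzite: 8.790×10^8 − 2.398×10^8 = 6.392×10^8 Pa
Additional depth in quartzite = 6.392×10^8 Pa / (2630 kg/m³ × 9.81 m/s²) = 24777 m
Total depth = 8742 m + 24777 m = 33519 m
= 33.519 km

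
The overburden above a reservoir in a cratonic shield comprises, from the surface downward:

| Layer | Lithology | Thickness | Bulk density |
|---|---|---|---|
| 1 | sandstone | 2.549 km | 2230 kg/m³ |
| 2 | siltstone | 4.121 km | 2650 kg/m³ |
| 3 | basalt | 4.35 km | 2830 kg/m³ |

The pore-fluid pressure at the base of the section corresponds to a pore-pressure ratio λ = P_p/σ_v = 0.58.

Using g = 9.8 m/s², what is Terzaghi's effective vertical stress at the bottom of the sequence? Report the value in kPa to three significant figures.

Overburden (lithostatic) stress σ_v:
sandstone: 2230 kg/m³ × 9.8 m/s² × 2549 m = 5.571×10^7 Pa = 55.71 MPa
siltstone: 2650 kg/m³ × 9.8 m/s² × 4121 m = 1.070×10^8 Pa = 107.0 MPa
basalt: 2830 kg/m³ × 9.8 m/s² × 4350 m = 1.206×10^8 Pa = 120.6 MPa
Total = 55.71 + 107.0 + 120.6 = 283.37 MPa
Pore pressure P_p = λ·σ_v = 0.58 × 283.4 MPa = 164.4 MPa
Effective stress σ' = σ_v − P_p = 283.4 − 164.4 = 119.02 MPa = 1.1902×10^5 kPa

119000 kPa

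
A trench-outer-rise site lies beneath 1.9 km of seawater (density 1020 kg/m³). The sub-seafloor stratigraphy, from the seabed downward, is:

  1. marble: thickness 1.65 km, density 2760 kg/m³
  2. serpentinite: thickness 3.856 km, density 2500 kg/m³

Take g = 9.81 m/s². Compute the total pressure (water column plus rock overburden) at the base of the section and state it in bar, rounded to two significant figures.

1600 bar

seawater: 1020 kg/m³ × 9.81 m/s² × 1900 m = 1.901×10^7 Pa = 190.1 bar
marble: 2760 kg/m³ × 9.81 m/s² × 1650 m = 4.467×10^7 Pa = 446.7 bar
serpentinite: 2500 kg/m³ × 9.81 m/s² × 3856 m = 9.457×10^7 Pa = 945.7 bar
Total = 190.1 + 446.7 + 945.7 = 1582.5 bar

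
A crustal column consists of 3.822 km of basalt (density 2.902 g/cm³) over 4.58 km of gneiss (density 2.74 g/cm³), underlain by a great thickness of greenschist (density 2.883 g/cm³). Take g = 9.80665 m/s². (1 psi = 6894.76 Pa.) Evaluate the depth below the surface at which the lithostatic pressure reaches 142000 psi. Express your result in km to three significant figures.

Pressure at base of upper layers: 2902×9.80665×3822 + 2740×9.80665×4580 = 2.318×10^8 Pa = 33625 psi
Remaining pressure to be supplied by greenschist: 9.791×10^8 − 2.318×10^8 = 7.472×10^8 Pa
Additional depth in greenschist = 7.472×10^8 Pa / (2883 kg/m³ × 9.80665 m/s²) = 26429 m
Total depth = 8402 m + 26429 m = 34831 m
= 34.831 km

34.8 km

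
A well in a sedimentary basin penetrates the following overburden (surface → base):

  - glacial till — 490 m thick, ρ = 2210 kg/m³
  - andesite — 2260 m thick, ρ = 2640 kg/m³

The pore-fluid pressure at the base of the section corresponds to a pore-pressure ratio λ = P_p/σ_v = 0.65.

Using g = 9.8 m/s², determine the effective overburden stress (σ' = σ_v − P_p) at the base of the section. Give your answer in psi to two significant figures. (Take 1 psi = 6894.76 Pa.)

Overburden (lithostatic) stress σ_v:
glacial till: 2210 kg/m³ × 9.8 m/s² × 490 m = 1.061×10^7 Pa = 10.61 MPa
andesite: 2640 kg/m³ × 9.8 m/s² × 2260 m = 5.847×10^7 Pa = 58.47 MPa
Total = 10.61 + 58.47 = 69.083 MPa
Pore pressure P_p = λ·σ_v = 0.65 × 69.08 MPa = 44.90 MPa
Effective stress σ' = σ_v − P_p = 69.08 − 44.90 = 24.179 MPa = 3506.9 psi

3500 psi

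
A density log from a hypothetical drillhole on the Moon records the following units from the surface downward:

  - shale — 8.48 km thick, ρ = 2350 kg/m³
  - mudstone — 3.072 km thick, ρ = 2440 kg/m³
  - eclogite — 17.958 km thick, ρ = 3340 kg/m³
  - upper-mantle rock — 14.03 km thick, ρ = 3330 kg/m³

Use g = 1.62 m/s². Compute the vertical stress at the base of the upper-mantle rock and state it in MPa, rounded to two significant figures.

220 MPa

shale: 2350 kg/m³ × 1.62 m/s² × 8480 m = 3.228×10^7 Pa = 32.28 MPa
mudstone: 2440 kg/m³ × 1.62 m/s² × 3072 m = 1.214×10^7 Pa = 12.14 MPa
eclogite: 3340 kg/m³ × 1.62 m/s² × 17958 m = 9.717×10^7 Pa = 97.17 MPa
upper-mantle rock: 3330 kg/m³ × 1.62 m/s² × 14030 m = 7.569×10^7 Pa = 75.69 MPa
Total = 32.28 + 12.14 + 97.17 + 75.69 = 217.28 MPa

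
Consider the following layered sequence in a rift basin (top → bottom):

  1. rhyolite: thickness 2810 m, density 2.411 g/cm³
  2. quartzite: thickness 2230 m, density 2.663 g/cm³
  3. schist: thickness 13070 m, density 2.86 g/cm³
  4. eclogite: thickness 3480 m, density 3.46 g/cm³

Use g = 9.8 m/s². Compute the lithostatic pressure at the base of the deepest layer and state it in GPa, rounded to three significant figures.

0.609 GPa

rhyolite: 2411 kg/m³ × 9.8 m/s² × 2810 m = 6.639×10^7 Pa = 0.06639 GPa
quartzite: 2663 kg/m³ × 9.8 m/s² × 2230 m = 5.820×10^7 Pa = 0.05820 GPa
schist: 2860 kg/m³ × 9.8 m/s² × 13070 m = 3.663×10^8 Pa = 0.3663 GPa
eclogite: 3460 kg/m³ × 9.8 m/s² × 3480 m = 1.180×10^8 Pa = 0.1180 GPa
Total = 0.06639 + 0.05820 + 0.3663 + 0.1180 = 0.60892 GPa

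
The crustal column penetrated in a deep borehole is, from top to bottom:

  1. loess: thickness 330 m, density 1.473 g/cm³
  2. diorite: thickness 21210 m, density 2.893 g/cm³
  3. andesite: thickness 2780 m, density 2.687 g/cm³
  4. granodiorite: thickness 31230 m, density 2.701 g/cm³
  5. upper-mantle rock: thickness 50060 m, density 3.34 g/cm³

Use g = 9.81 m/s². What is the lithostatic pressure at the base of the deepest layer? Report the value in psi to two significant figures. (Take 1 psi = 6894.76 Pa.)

460000 psi

loess: 1473 kg/m³ × 9.81 m/s² × 330 m = 4.769×10^6 Pa = 691.6 psi
diorite: 2893 kg/m³ × 9.81 m/s² × 21210 m = 6.019×10^8 Pa = 87305 psi
andesite: 2687 kg/m³ × 9.81 m/s² × 2780 m = 7.328×10^7 Pa = 10628 psi
granodiorite: 2701 kg/m³ × 9.81 m/s² × 31230 m = 8.275×10^8 Pa = 1.200×10^5 psi
upper-mantle rock: 3340 kg/m³ × 9.81 m/s² × 50060 m = 1.640×10^9 Pa = 2.379×10^5 psi
Total = 691.6 + 87305 + 10628 + 1.200×10^5 + 2.379×10^5 = 4.5654×10^5 psi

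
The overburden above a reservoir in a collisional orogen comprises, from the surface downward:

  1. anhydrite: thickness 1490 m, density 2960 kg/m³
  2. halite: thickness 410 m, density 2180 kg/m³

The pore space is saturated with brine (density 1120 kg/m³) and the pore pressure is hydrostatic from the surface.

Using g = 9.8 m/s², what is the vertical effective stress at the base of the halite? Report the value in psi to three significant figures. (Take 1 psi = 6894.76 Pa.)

Overburden (lithostatic) stress σ_v:
anhydrite: 2960 kg/m³ × 9.8 m/s² × 1490 m = 4.322×10^7 Pa = 43.22 MPa
halite: 2180 kg/m³ × 9.8 m/s² × 410 m = 8.759×10^6 Pa = 8.759 MPa
Total = 43.22 + 8.759 = 51.981 MPa
Pore pressure P_p = 1120 kg/m³ × 9.8 m/s² × 1900 m = 2.085×10^7 Pa = 20.85 MPa
Effective stress σ' = σ_v − P_p = 51.98 − 20.85 = 31.127 MPa = 4514.6 psi

4510 psi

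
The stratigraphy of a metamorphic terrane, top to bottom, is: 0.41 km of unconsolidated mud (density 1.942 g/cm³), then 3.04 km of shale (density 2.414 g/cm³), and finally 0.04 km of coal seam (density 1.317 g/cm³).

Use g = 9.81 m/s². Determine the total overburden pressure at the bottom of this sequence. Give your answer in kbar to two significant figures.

0.80 kbar

unconsolidated mud: 1942 kg/m³ × 9.81 m/s² × 410 m = 7.811×10^6 Pa = 0.07811 kbar
shale: 2414 kg/m³ × 9.81 m/s² × 3040 m = 7.199×10^7 Pa = 0.7199 kbar
coal seam: 1317 kg/m³ × 9.81 m/s² × 40 m = 5.168×10^5 Pa = 5.168×10^-3 kbar
Total = 0.07811 + 0.7199 + 5.168×10^-3 = 0.80319 kbar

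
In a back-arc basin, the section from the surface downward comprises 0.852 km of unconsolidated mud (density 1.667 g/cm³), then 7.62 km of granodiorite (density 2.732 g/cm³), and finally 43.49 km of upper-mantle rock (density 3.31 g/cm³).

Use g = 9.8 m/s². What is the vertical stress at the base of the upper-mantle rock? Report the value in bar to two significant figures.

unconsolidated mud: 1667 kg/m³ × 9.8 m/s² × 852 m = 1.392×10^7 Pa = 139.2 bar
granodiorite: 2732 kg/m³ × 9.8 m/s² × 7620 m = 2.040×10^8 Pa = 2040 bar
upper-mantle rock: 3310 kg/m³ × 9.8 m/s² × 43490 m = 1.411×10^9 Pa = 14107 bar
Total = 139.2 + 2040 + 14107 = 16287 bar

16000 bar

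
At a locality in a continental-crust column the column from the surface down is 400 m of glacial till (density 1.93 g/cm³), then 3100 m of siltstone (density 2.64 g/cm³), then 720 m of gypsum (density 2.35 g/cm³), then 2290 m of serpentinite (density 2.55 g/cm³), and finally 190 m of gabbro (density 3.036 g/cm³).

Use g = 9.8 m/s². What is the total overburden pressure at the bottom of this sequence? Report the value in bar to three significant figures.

glacial till: 1930 kg/m³ × 9.8 m/s² × 400 m = 7.566×10^6 Pa = 75.66 bar
siltstone: 2640 kg/m³ × 9.8 m/s² × 3100 m = 8.020×10^7 Pa = 802.0 bar
gypsum: 2350 kg/m³ × 9.8 m/s² × 720 m = 1.658×10^7 Pa = 165.8 bar
serpentinite: 2550 kg/m³ × 9.8 m/s² × 2290 m = 5.723×10^7 Pa = 572.3 bar
gabbro: 3036 kg/m³ × 9.8 m/s² × 190 m = 5.653×10^6 Pa = 56.53 bar
Total = 75.66 + 802.0 + 165.8 + 572.3 + 56.53 = 1672.3 bar

1670 bar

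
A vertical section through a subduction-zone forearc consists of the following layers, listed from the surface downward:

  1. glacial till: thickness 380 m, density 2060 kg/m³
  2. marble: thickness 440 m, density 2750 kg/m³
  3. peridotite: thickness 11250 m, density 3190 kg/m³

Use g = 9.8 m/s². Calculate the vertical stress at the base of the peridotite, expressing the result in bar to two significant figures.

3700 bar

glacial till: 2060 kg/m³ × 9.8 m/s² × 380 m = 7.671×10^6 Pa = 76.71 bar
marble: 2750 kg/m³ × 9.8 m/s² × 440 m = 1.186×10^7 Pa = 118.6 bar
peridotite: 3190 kg/m³ × 9.8 m/s² × 11250 m = 3.517×10^8 Pa = 3517 bar
Total = 76.71 + 118.6 + 3517 = 3712.3 bar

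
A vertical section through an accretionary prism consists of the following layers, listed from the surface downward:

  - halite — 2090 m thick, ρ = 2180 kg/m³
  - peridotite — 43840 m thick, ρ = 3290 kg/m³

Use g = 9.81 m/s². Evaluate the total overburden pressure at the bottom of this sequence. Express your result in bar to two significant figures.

halite: 2180 kg/m³ × 9.81 m/s² × 2090 m = 4.470×10^7 Pa = 447.0 bar
peridotite: 3290 kg/m³ × 9.81 m/s² × 43840 m = 1.415×10^9 Pa = 14149 bar
Total = 447.0 + 14149 = 14596 bar

15000 bar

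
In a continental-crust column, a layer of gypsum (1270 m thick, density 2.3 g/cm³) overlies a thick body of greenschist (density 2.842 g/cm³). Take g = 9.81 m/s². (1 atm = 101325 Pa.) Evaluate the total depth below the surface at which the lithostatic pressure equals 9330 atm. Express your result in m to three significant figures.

34200 m

Pressure at base of upper layers: 2300×9.81×1270 = 2.866×10^7 Pa = 282.8 atm
Remaining pressure to be supplied by greenschist: 9.454×10^8 − 2.866×10^7 = 9.167×10^8 Pa
Additional depth in greenschist = 9.167×10^8 Pa / (2842 kg/m³ × 9.81 m/s²) = 32880 m
Total depth = 1270 m + 32880 m = 34150 m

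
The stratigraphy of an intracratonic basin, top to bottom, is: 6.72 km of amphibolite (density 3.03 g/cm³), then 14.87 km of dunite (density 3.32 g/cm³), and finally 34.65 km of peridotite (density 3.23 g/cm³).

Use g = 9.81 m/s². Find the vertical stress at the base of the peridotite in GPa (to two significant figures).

1.8 GPa

amphibolite: 3030 kg/m³ × 9.81 m/s² × 6720 m = 1.997×10^8 Pa = 0.1997 GPa
dunite: 3320 kg/m³ × 9.81 m/s² × 14870 m = 4.843×10^8 Pa = 0.4843 GPa
peridotite: 3230 kg/m³ × 9.81 m/s² × 34650 m = 1.098×10^9 Pa = 1.098 GPa
Total = 0.1997 + 0.4843 + 1.098 = 1.7820 GPa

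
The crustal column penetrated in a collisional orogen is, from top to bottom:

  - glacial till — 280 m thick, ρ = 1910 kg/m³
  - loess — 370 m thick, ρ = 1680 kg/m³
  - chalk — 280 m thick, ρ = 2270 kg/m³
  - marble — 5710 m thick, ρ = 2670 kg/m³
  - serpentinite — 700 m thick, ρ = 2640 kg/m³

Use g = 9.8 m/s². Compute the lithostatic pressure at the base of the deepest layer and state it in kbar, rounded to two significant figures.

glacial till: 1910 kg/m³ × 9.8 m/s² × 280 m = 5.241×10^6 Pa = 0.05241 kbar
loess: 1680 kg/m³ × 9.8 m/s² × 370 m = 6.092×10^6 Pa = 0.06092 kbar
chalk: 2270 kg/m³ × 9.8 m/s² × 280 m = 6.229×10^6 Pa = 0.06229 kbar
marble: 2670 kg/m³ × 9.8 m/s² × 5710 m = 1.494×10^8 Pa = 1.494 kbar
serpentinite: 2640 kg/m³ × 9.8 m/s² × 700 m = 1.811×10^7 Pa = 0.1811 kbar
Total = 0.05241 + 0.06092 + 0.06229 + 1.494 + 0.1811 = 1.8508 kbar

1.9 kbar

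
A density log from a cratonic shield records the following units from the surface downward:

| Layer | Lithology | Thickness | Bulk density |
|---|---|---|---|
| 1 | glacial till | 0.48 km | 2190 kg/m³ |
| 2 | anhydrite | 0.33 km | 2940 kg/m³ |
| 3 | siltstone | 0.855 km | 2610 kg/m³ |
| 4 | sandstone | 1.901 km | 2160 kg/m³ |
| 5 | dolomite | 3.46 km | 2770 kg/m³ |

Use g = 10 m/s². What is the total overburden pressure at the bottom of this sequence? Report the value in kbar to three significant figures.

1.79 kbar

glacial till: 2190 kg/m³ × 10 m/s² × 480 m = 1.051×10^7 Pa = 0.1051 kbar
anhydrite: 2940 kg/m³ × 10 m/s² × 330 m = 9.702×10^6 Pa = 0.09702 kbar
siltstone: 2610 kg/m³ × 10 m/s² × 855 m = 2.232×10^7 Pa = 0.2232 kbar
sandstone: 2160 kg/m³ × 10 m/s² × 1901 m = 4.106×10^7 Pa = 0.4106 kbar
dolomite: 2770 kg/m³ × 10 m/s² × 3460 m = 9.584×10^7 Pa = 0.9584 kbar
Total = 0.1051 + 0.09702 + 0.2232 + 0.4106 + 0.9584 = 1.7943 kbar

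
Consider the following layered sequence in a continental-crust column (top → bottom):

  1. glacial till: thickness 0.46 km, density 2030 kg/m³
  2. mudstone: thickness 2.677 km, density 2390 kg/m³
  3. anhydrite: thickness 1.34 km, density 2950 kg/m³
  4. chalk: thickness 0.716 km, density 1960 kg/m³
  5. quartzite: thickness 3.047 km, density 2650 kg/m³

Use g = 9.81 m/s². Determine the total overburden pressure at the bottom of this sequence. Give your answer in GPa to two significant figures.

0.20 GPa

glacial till: 2030 kg/m³ × 9.81 m/s² × 460 m = 9.161×10^6 Pa = 9.161×10^-3 GPa
mudstone: 2390 kg/m³ × 9.81 m/s² × 2677 m = 6.276×10^7 Pa = 0.06276 GPa
anhydrite: 2950 kg/m³ × 9.81 m/s² × 1340 m = 3.878×10^7 Pa = 0.03878 GPa
chalk: 1960 kg/m³ × 9.81 m/s² × 716 m = 1.377×10^7 Pa = 0.01377 GPa
quartzite: 2650 kg/m³ × 9.81 m/s² × 3047 m = 7.921×10^7 Pa = 0.07921 GPa
Total = 9.161×10^-3 + 0.06276 + 0.03878 + 0.01377 + 0.07921 = 0.20368 GPa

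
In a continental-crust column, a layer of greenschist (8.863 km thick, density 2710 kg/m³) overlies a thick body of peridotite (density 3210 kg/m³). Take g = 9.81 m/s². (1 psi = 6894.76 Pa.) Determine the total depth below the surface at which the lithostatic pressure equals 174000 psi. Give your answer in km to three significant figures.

Pressure at base of upper layers: 2710×9.81×8863 = 2.356×10^8 Pa = 34174 psi
Remaining pressure to be supplied by peridotite: 1.200×10^9 − 2.356×10^8 = 9.641×10^8 Pa
Additional depth in peridotite = 9.641×10^8 Pa / (3210 kg/m³ × 9.81 m/s²) = 30615 m
Total depth = 8863 m + 30615 m = 39478 m
= 39.478 km

39.5 km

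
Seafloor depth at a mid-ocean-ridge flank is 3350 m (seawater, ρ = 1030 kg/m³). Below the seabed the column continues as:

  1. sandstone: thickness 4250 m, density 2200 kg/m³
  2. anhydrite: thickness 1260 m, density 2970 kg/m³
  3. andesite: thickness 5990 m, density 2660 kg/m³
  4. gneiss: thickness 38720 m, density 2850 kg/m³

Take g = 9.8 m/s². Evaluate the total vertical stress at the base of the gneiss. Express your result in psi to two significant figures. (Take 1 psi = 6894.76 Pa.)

seawater: 1030 kg/m³ × 9.8 m/s² × 3350 m = 3.381×10^7 Pa = 4904 psi
sandstone: 2200 kg/m³ × 9.8 m/s² × 4250 m = 9.163×10^7 Pa = 13290 psi
anhydrite: 2970 kg/m³ × 9.8 m/s² × 1260 m = 3.667×10^7 Pa = 5319 psi
andesite: 2660 kg/m³ × 9.8 m/s² × 5990 m = 1.561×10^8 Pa = 22647 psi
gneiss: 2850 kg/m³ × 9.8 m/s² × 38720 m = 1.081×10^9 Pa = 1.569×10^5 psi
Total = 4904 + 13290 + 5319 + 22647 + 1.569×10^5 = 2.0301×10^5 psi

200000 psi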